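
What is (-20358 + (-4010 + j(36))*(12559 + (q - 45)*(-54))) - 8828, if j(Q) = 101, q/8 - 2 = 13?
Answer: -33290867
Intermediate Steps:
q = 120 (q = 16 + 8*13 = 16 + 104 = 120)
(-20358 + (-4010 + j(36))*(12559 + (q - 45)*(-54))) - 8828 = (-20358 + (-4010 + 101)*(12559 + (120 - 45)*(-54))) - 8828 = (-20358 - 3909*(12559 + 75*(-54))) - 8828 = (-20358 - 3909*(12559 - 4050)) - 8828 = (-20358 - 3909*8509) - 8828 = (-20358 - 33261681) - 8828 = -33282039 - 8828 = -33290867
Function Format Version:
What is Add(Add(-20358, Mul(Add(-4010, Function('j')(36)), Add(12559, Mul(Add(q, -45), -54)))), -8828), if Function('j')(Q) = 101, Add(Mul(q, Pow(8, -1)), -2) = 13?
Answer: -33290867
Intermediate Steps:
q = 120 (q = Add(16, Mul(8, 13)) = Add(16, 104) = 120)
Add(Add(-20358, Mul(Add(-4010, Function('j')(36)), Add(12559, Mul(Add(q, -45), -54)))), -8828) = Add(Add(-20358, Mul(Add(-4010, 101), Add(12559, Mul(Add(120, -45), -54)))), -8828) = Add(Add(-20358, Mul(-3909, Add(12559, Mul(75, -54)))), -8828) = Add(Add(-20358, Mul(-3909, Add(12559, -4050))), -8828) = Add(Add(-20358, Mul(-3909, 8509)), -8828) = Add(Add(-20358, -33261681), -8828) = Add(-33282039, -8828) = -33290867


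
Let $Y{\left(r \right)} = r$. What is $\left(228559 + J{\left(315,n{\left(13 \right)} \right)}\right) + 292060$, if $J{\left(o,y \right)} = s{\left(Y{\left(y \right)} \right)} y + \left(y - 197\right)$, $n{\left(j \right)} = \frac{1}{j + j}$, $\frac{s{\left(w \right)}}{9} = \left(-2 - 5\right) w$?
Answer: $\frac{351805235}{676} \approx 5.2042 \cdot 10^{5}$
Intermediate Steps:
$s{\left(w \right)} = - 63 w$ ($s{\left(w \right)} = 9 \left(-2 - 5\right) w = 9 \left(- 7 w\right) = - 63 w$)
$n{\left(j \right)} = \frac{1}{2 j}$
$J{\left(o,y \right)} = -197 + y - 63 y^{2}$ ($J{\left(o,y \right)} = - 63 y y + \left(y - 197\right) = - 63 y^{2} + \left(-197 + y\right) = -197 + y - 63 y^{2}$)
$\left(228559 + J{\left(315,n{\left(13 \right)} \right)}\right) + 292060 = \left(228559 - \left(197 - \frac{1}{26} + \frac{63}{676}\right)\right) + 292060 = \left(228559 - \left(\frac{5121}{26} + \frac{63}{676}\right)\right) + 292060 = \left(228559 - \frac{133209}{676}\right) + 292060 = \frac{154372675}{676} + 292060 = \frac{351805235}{676}$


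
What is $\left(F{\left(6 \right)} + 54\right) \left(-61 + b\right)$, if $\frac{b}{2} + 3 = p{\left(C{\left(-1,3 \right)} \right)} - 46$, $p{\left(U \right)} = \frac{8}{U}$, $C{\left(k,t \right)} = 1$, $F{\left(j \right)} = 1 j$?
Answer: $-8580$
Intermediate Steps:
$F{\left(j \right)} = j$
$b = -82$ ($b = -6 + 2 \left(\frac{8}{1} - 46\right) = -6 + 2 \left(8 \cdot 1 - 46\right) = -6 + 2 \left(8 - 46\right) = -6 + 2 \left(-38\right) = -6 - 76 = -82$)
$\left(F{\left(6 \right)} + 54\right) \left(-61 + b\right) = \left(6 + 54\right) \left(-61 - 82\right) = 60 \left(-143\right) = -8580$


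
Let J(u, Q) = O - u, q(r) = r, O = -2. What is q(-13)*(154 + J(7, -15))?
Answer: -1885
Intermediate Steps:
J(u, Q) = -2 - u
q(-13)*(154 + J(7, -15)) = -13*(154 + (-2 - 1*7)) = -13*(154 + (-2 - 7)) = -13*(154 - 9) = -13*145 = -1885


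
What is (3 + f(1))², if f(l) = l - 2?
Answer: 4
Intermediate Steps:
f(l) = -2 + l
(3 + f(1))² = (3 + (-2 + 1))² = (3 - 1)² = 2² = 4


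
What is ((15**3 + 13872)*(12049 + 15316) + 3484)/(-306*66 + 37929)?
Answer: 471967639/17733 ≈ 26615.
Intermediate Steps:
((15**3 + 13872)*(12049 + 15316) + 3484)/(-306*66 + 37929) = ((3375 + 13872)*27365 + 3484)/(-20196 + 37929) = (17247*27365 + 3484)/17733 = (471964155 + 3484)*(1/17733) = 471967639*(1/17733) = 471967639/17733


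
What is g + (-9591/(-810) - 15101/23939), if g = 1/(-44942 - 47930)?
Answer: 3364550257103/300140479080 ≈ 11.210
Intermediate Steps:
g = -1/92872 (g = 1/(-92872) = -1/92872 ≈ -1.0768e-5)
g + (-9591/(-810) - 15101/23939) = -1/92872 + (-9591/(-810) - 15101/23939) = -1/92872 + (-9591*(-1/810) - 15101*1/23939) = -1/92872 + (3197/270 - 15101/23939) = -1/92872 + 72455713/6463530 = 3364550257103/300140479080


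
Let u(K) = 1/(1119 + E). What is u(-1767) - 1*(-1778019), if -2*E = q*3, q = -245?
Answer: 5286050489/2973 ≈ 1.7780e+6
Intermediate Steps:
E = 735/2 (E = -(-245)*3/2 = -½*(-735) = 735/2 ≈ 367.50)
u(K) = 2/2973 (u(K) = 1/(1119 + 735/2) = 1/(2973/2) = 2/2973)
u(-1767) - 1*(-1778019) = 2/2973 - 1*(-1778019) = 2/2973 + 1778019 = 5286050489/2973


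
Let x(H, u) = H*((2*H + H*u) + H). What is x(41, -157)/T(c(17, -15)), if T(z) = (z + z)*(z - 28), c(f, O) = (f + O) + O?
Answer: -3157/13 ≈ -242.85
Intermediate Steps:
c(f, O) = f + 2*O (c(f, O) = (O + f) + O = f + 2*O)
T(z) = 2*z*(-28 + z) (T(z) = (2*z)*(-28 + z) = 2*z*(-28 + z))
x(H, u) = H*(3*H + H*u)
x(41, -157)/T(c(17, -15)) = (41²*(3 - 157))/((2*(17 + 2*(-15))*(-28 + (17 + 2*(-15))))) = (1681*(-154))/((2*(17 - 30)*(-28 + (17 - 30)))) = -258874*(-1/(26*(-28 - 13))) = -258874/(2*(-13)*(-41)) = -258874/1066 = -258874*1/1066 = -3157/13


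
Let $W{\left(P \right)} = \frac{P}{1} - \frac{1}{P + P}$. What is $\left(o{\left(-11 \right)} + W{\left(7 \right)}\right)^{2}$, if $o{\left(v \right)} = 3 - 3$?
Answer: $\frac{9409}{196} \approx 48.005$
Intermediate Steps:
$W{\left(P \right)} = P - \frac{1}{2 P}$ ($W{\left(P \right)} = P 1 - \frac{1}{2 P} = P - \frac{1}{2 P}$)
$o{\left(v \right)} = 0$
$\left(o{\left(-11 \right)} + W{\left(7 \right)}\right)^{2} = \left(0 + \left(7 - \frac{1}{2 \cdot 7}\right)\right)^{2} = \left(0 + \left(7 - \frac{1}{14}\right)\right)^{2} = \left(0 + \frac{97}{14}\right)^{2} = \left(\frac{97}{14}\right)^{2} = \frac{9409}{196}$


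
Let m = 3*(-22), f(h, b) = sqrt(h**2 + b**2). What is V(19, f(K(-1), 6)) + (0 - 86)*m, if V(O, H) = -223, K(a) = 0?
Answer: 5453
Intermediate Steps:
f(h, b) = sqrt(b**2 + h**2)
m = -66
V(19, f(K(-1), 6)) + (0 - 86)*m = -223 + (0 - 86)*(-66) = -223 - 86*(-66) = -223 + 5676 = 5453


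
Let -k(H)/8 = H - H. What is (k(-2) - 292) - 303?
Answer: -595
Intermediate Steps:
k(H) = 0 (k(H) = -8*(H - H) = -8*0 = 0)
(k(-2) - 292) - 303 = (0 - 292) - 303 = -292 - 303 = -595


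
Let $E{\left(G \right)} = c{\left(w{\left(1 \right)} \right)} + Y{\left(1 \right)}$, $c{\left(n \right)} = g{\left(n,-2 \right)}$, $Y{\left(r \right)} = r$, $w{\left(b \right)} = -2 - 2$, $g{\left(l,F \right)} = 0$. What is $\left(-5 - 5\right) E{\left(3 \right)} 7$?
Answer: $-70$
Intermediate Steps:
$w{\left(b \right)} = -4$ ($w{\left(b \right)} = -2 - 2 = -4$)
$c{\left(n \right)} = 0$
$E{\left(G \right)} = 1$ ($E{\left(G \right)} = 0 + 1 = 1$)
$\left(-5 - 5\right) E{\left(3 \right)} 7 = \left(-5 - 5\right) 1 \cdot 7 = \left(-10\right) 1 \cdot 7 = \left(-10\right) 7 = -70$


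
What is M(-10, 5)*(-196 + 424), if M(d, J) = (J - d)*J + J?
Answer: 18240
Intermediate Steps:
M(d, J) = J + J*(J - d) (M(d, J) = J*(J - d) + J = J + J*(J - d))
M(-10, 5)*(-196 + 424) = (5*(1 + 5 - 1*(-10)))*(-196 + 424) = (5*(1 + 5 + 10))*228 = (5*16)*228 = 80*228 = 18240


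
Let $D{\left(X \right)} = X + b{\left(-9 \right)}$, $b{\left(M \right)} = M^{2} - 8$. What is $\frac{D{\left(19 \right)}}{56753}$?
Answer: $\frac{92}{56753} \approx 0.0016211$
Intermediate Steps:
$b{\left(M \right)} = -8 + M^{2}$ ($b{\left(M \right)} = M^{2} - 8 = -8 + M^{2}$)
$D{\left(X \right)} = 73 + X$ ($D{\left(X \right)} = X - \left(8 - \left(-9\right)^{2}\right) = X + \left(-8 + 81\right) = X + 73 = 73 + X$)
$\frac{D{\left(19 \right)}}{56753} = \frac{73 + 19}{56753} = 92 \cdot \frac{1}{56753} = \frac{92}{56753}$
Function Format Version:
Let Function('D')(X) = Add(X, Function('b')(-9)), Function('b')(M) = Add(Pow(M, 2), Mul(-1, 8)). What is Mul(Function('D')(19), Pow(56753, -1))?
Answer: Rational(92, 56753) ≈ 0.0016211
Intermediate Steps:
Function('b')(M) = Add(-8, Pow(M, 2)) (Function('b')(M) = Add(Pow(M, 2), -8) = Add(-8, Pow(M, 2)))
Function('D')(X) = Add(73, X) (Function('D')(X) = Add(X, Add(-8, Pow(-9, 2))) = Add(X, Add(-8, 81)) = Add(X, 73) = Add(73, X))
Mul(Function('D')(19), Pow(56753, -1)) = Mul(Add(73, 19), Pow(56753, -1)) = Mul(92, Rational(1, 56753)) = Rational(92, 56753)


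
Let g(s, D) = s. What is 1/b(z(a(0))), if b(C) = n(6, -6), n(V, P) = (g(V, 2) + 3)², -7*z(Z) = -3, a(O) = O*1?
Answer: 1/81 ≈ 0.012346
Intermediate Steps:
a(O) = O
z(Z) = 3/7 (z(Z) = -⅐*(-3) = 3/7)
n(V, P) = (3 + V)² (n(V, P) = (V + 3)² = (3 + V)²)
b(C) = 81 (b(C) = (3 + 6)² = 9² = 81)
1/b(z(a(0))) = 1/81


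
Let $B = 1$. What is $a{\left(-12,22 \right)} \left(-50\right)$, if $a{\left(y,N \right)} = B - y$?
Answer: $-650$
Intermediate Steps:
$a{\left(y,N \right)} = 1 - y$
$a{\left(-12,22 \right)} \left(-50\right) = \left(1 - -12\right) \left(-50\right) = \left(1 + 12\right) \left(-50\right) = 13 \left(-50\right) = -650$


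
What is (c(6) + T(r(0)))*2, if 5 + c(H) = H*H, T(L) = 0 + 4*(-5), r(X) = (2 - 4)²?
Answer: 22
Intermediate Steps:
r(X) = 4 (r(X) = (-2)² = 4)
T(L) = -20 (T(L) = 0 - 20 = -20)
c(H) = -5 + H² (c(H) = -5 + H*H = -5 + H²)
(c(6) + T(r(0)))*2 = ((-5 + 6²) - 20)*2 = ((-5 + 36) - 20)*2 = (31 - 20)*2 = 11*2 = 22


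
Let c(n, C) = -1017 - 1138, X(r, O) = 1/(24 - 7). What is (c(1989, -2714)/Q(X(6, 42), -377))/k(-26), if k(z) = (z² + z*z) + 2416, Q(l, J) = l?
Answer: -36635/3768 ≈ -9.7227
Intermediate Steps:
X(r, O) = 1/17
k(z) = 2416 + 2*z² (k(z) = (z² + z²) + 2416 = 2*z² + 2416 = 2416 + 2*z²)
c(n, C) = -2155
(c(1989, -2714)/Q(X(6, 42), -377))/k(-26) = (-2155/1/17)/(2416 + 2*(-26)²) = (-2155*17)/(2416 + 2*676) = -36635/(2416 + 1352) = -36635/3768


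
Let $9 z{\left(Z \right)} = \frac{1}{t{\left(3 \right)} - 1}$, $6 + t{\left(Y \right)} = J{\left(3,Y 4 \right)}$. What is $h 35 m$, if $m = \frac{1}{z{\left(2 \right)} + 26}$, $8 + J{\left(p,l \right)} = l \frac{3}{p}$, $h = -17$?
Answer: $- \frac{16065}{701} \approx -22.917$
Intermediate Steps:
$J{\left(p,l \right)} = -8 + \frac{3 l}{p}$ ($J{\left(p,l \right)} = -8 + l \frac{3}{p} = -8 + \frac{3 l}{p}$)
$t{\left(Y \right)} = -14 + 4 Y$ ($t{\left(Y \right)} = -6 + \left(-8 + \frac{3 Y 4}{3}\right) = -6 + \left(-8 + 3 \cdot 4 Y \frac{1}{3}\right) = -6 + \left(-8 + 4 Y\right) = -14 + 4 Y$)
$z{\left(Z \right)} = - \frac{1}{27}$ ($z{\left(Z \right)} = \frac{1}{9 \left(\left(-14 + 4 \cdot 3\right) - 1\right)} = \frac{1}{9 \left(\left(-14 + 12\right) - 1\right)} = \frac{1}{9 \left(-2 - 1\right)} = \frac{1}{9 \left(-3\right)} = \frac{1}{9} \left(- \frac{1}{3}\right) = - \frac{1}{27}$)
$m = \frac{27}{701}$ ($m = \frac{1}{- \frac{1}{27} + 26} = \frac{1}{\frac{701}{27}} = \frac{27}{701} \approx 0.038516$)
$h 35 m = \left(-17\right) 35 \cdot \frac{27}{701} = \left(-595\right) \frac{27}{701} = - \frac{16065}{701}$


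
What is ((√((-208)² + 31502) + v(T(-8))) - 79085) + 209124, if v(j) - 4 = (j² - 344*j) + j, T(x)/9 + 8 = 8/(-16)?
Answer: 648539/4 + √74766 ≈ 1.6241e+5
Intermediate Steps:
T(x) = -153/2 (T(x) = -72 + 9*(8/(-16)) = -72 + 9*(8*(-1/16)) = -72 + 9*(-½) = -72 - 9/2 = -153/2)
v(j) = 4 + j² - 343*j (v(j) = 4 + ((j² - 344*j) + j) = 4 + (j² - 343*j) = 4 + j² - 343*j)
((√((-208)² + 31502) + v(T(-8))) - 79085) + 209124 = ((√((-208)² + 31502) + (4 + (-153/2)² - 343*(-153/2))) - 79085) + 209124 = ((√(43264 + 31502) + (4 + 23409/4 + 52479/2)) - 79085) + 209124 = ((√74766 + 128383/4) - 79085) + 209124 = ((128383/4 + √74766) - 79085) + 209124 = (-187957/4 + √74766) + 209124 = 648539/4 + √74766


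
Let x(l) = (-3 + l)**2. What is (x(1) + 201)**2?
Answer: 42025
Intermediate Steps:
(x(1) + 201)**2 = ((-3 + 1)**2 + 201)**2 = ((-2)**2 + 201)**2 = (4 + 201)**2 = 205**2 = 42025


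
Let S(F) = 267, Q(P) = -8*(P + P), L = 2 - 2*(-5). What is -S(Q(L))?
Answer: -267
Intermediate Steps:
L = 12 (L = 2 + 10 = 12)
Q(P) = -16*P
-S(Q(L)) = -1*267 = -267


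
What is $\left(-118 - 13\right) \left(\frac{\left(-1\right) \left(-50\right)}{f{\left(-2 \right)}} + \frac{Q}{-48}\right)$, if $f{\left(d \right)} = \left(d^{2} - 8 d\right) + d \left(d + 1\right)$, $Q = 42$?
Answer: $- \frac{16113}{88} \approx -183.1$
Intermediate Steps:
$f{\left(d \right)} = d^{2} - 8 d + d \left(1 + d\right)$ ($f{\left(d \right)} = \left(d^{2} - 8 d\right) + d \left(1 + d\right) = d^{2} - 8 d + d \left(1 + d\right)$)
$\left(-118 - 13\right) \left(\frac{\left(-1\right) \left(-50\right)}{f{\left(-2 \right)}} + \frac{Q}{-48}\right) = \left(-118 - 13\right) \left(\frac{\left(-1\right) \left(-50\right)}{\left(-2\right) \left(-7 + 2 \left(-2\right)\right)} + \frac{42}{-48}\right) = - 131 \left(\frac{50}{\left(-2\right) \left(-7 - 4\right)} + 42 \left(- \frac{1}{48}\right)\right) = - 131 \left(\frac{50}{\left(-2\right) \left(-11\right)} - \frac{7}{8}\right) = - 131 \left(\frac{50}{22} - \frac{7}{8}\right) = - 131 \left(50 \cdot \frac{1}{22} - \frac{7}{8}\right) = - 131 \left(\frac{25}{11} - \frac{7}{8}\right) = \left(-131\right) \frac{123}{88} = - \frac{16113}{88}$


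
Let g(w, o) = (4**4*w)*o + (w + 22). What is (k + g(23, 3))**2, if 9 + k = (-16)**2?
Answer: 322417936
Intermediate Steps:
k = 247 (k = -9 + (-16)**2 = -9 + 256 = 247)
g(w, o) = 22 + w + 256*o*w (g(w, o) = (256*w)*o + (22 + w) = 256*o*w + (22 + w) = 22 + w + 256*o*w)
(k + g(23, 3))**2 = (247 + (22 + 23 + 256*3*23))**2 = (247 + (22 + 23 + 17664))**2 = (247 + 17709)**2 = 17956**2 = 322417936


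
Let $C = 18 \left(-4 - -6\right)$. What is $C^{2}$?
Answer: $1296$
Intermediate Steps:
$C = 36$ ($C = 18 \left(-4 + 6\right) = 18 \cdot 2 = 36$)
$C^{2} = 36^{2} = 1296$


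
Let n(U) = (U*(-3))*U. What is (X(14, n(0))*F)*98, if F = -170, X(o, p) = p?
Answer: 0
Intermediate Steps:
n(U) = -3*U² (n(U) = (-3*U)*U = -3*U²)
(X(14, n(0))*F)*98 = (-3*0²*(-170))*98 = (-3*0*(-170))*98 = (0*(-170))*98 = 0*98 = 0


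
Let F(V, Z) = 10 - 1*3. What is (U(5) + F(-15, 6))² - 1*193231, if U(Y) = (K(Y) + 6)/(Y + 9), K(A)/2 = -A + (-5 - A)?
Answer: -9466950/49 ≈ -1.9320e+5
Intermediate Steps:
F(V, Z) = 7 (F(V, Z) = 10 - 3 = 7)
K(A) = -10 - 4*A (K(A) = 2*(-A + (-5 - A)) = 2*(-5 - 2*A) = -10 - 4*A)
U(Y) = (-4 - 4*Y)/(9 + Y) (U(Y) = ((-10 - 4*Y) + 6)/(Y + 9) = (-4 - 4*Y)/(9 + Y))
(U(5) + F(-15, 6))² - 1*193231 = (4*(-1 - 1*5)/(9 + 5) + 7)² - 1*193231 = (4*(-1 - 5)/14 + 7)² - 193231 = (4*(1/14)*(-6) + 7)² - 193231 = (-12/7 + 7)² - 193231 = (37/7)² - 193231 = 1369/49 - 193231 = -9466950/49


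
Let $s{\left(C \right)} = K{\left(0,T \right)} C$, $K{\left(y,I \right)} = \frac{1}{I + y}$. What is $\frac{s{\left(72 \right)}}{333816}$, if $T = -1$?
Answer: $- \frac{3}{13909} \approx -0.00021569$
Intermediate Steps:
$s{\left(C \right)} = - C$ ($s{\left(C \right)} = \frac{C}{-1 + 0} = \frac{C}{-1} = - C$)
$\frac{s{\left(72 \right)}}{333816} = \frac{\left(-1\right) 72}{333816} = \left(-72\right) \frac{1}{333816} = - \frac{3}{13909}$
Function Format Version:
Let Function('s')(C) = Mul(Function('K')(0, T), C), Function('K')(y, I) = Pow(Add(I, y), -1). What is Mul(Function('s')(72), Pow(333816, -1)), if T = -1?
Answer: Rational(-3, 13909) ≈ -0.00021569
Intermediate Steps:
Function('s')(C) = Mul(-1, C) (Function('s')(C) = Mul(Pow(Add(-1, 0), -1), C) = Mul(Pow(-1, -1), C) = Mul(-1, C))
Mul(Function('s')(72), Pow(333816, -1)) = Mul(Mul(-1, 72), Pow(333816, -1)) = Mul(-72, Rational(1, 333816)) = Rational(-3, 13909)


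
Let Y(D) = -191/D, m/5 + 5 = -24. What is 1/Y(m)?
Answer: 145/191 ≈ 0.75916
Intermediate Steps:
m = -145 (m = -25 + 5*(-24) = -25 - 120 = -145)
1/Y(m) = 1/(-191/(-145)) = 1/(-191*(-1/145)) = 1/(191/145) = 145/191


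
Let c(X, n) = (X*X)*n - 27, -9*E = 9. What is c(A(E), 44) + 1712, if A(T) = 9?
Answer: 5249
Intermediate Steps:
E = -1 (E = -1/9*9 = -1)
c(X, n) = -27 + n*X**2 (c(X, n) = X**2*n - 27 = n*X**2 - 27 = -27 + n*X**2)
c(A(E), 44) + 1712 = (-27 + 44*9**2) + 1712 = (-27 + 44*81) + 1712 = (-27 + 3564) + 1712 = 3537 + 1712 = 5249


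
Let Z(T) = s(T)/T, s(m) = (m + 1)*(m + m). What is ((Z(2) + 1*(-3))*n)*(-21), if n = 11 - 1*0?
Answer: -693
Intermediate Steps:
s(m) = 2*m*(1 + m) (s(m) = (1 + m)*(2*m) = 2*m*(1 + m))
Z(T) = 2 + 2*T (Z(T) = (2*T*(1 + T))/T = 2 + 2*T)
n = 11 (n = 11 + 0 = 11)
((Z(2) + 1*(-3))*n)*(-21) = (((2 + 2*2) + 1*(-3))*11)*(-21) = (((2 + 4) - 3)*11)*(-21) = ((6 - 3)*11)*(-21) = (3*11)*(-21) = 33*(-21) = -693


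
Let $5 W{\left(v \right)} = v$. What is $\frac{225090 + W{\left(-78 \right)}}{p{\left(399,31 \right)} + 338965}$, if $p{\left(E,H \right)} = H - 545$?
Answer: $\frac{375124}{564085} \approx 0.66501$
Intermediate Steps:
$p{\left(E,H \right)} = -545 + H$
$W{\left(v \right)} = \frac{v}{5}$
$\frac{225090 + W{\left(-78 \right)}}{p{\left(399,31 \right)} + 338965} = \frac{225090 + \frac{1}{5} \left(-78\right)}{\left(-545 + 31\right) + 338965} = \frac{225090 - \frac{78}{5}}{-514 + 338965} = \frac{1125372}{5 \cdot 338451} = \frac{1125372}{5} \cdot \frac{1}{338451} = \frac{375124}{564085}$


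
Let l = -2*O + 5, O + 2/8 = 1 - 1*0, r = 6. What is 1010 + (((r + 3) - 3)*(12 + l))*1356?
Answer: 127118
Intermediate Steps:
O = 3/4 (O = -1/4 + (1 - 1*0) = -1/4 + (1 + 0) = -1/4 + 1 = 3/4 ≈ 0.75000)
l = 7/2 (l = -2*3/4 + 5 = -3/2 + 5 = 7/2 ≈ 3.5000)
1010 + (((r + 3) - 3)*(12 + l))*1356 = 1010 + (((6 + 3) - 3)*(12 + 7/2))*1356 = 1010 + ((9 - 3)*(31/2))*1356 = 1010 + (6*(31/2))*1356 = 1010 + 93*1356 = 1010 + 126108 = 127118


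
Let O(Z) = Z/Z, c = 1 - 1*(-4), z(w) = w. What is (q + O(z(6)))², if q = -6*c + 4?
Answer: 625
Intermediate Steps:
c = 5 (c = 1 + 4 = 5)
O(Z) = 1
q = -26 (q = -6*5 + 4 = -30 + 4 = -26)
(q + O(z(6)))² = (-26 + 1)² = (-25)² = 625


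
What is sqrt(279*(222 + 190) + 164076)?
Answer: 4*sqrt(17439) ≈ 528.23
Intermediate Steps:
sqrt(279*(222 + 190) + 164076) = sqrt(279*412 + 164076) = sqrt(114948 + 164076) = sqrt(279024) = 4*sqrt(17439)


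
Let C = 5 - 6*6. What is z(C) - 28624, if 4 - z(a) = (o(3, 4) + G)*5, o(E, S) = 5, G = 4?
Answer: -28665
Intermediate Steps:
C = -31 (C = 5 - 36 = -31)
z(a) = -41 (z(a) = 4 - (5 + 4)*5 = 4 - 9*5 = 4 - 1*45 = 4 - 45 = -41)
z(C) - 28624 = -41 - 28624 = -28665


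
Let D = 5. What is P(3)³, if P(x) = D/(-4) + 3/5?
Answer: -2197/8000 ≈ -0.27462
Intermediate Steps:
P(x) = -13/20 (P(x) = 5/(-4) + 3/5 = 5*(-¼) + 3*(⅕) = -5/4 + ⅗ = -13/20)
P(3)³ = (-13/20)³ = -2197/8000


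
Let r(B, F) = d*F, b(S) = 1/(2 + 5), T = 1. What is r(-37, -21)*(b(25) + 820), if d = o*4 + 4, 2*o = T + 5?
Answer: -275568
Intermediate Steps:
o = 3 (o = (1 + 5)/2 = (½)*6 = 3)
d = 16 (d = 3*4 + 4 = 12 + 4 = 16)
b(S) = ⅐ (b(S) = 1/7 = ⅐)
r(B, F) = 16*F
r(-37, -21)*(b(25) + 820) = (16*(-21))*(⅐ + 820) = -336*5741/7 = -275568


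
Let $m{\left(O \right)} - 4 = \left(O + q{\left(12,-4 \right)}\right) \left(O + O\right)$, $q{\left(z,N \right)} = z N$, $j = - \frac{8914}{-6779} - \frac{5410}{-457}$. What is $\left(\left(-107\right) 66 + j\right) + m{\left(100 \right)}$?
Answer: $\frac{10394274114}{3098003} \approx 3355.2$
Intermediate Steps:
$j = \frac{40748088}{3098003}$ ($j = \left(-8914\right) \left(- \frac{1}{6779}\right) - - \frac{5410}{457} = \frac{8914}{6779} + \frac{5410}{457} = \frac{40748088}{3098003} \approx 13.153$)
$q{\left(z,N \right)} = N z$
$m{\left(O \right)} = 4 + 2 O \left(-48 + O\right)$ ($m{\left(O \right)} = 4 + \left(O - 48\right) \left(O + O\right) = 4 + \left(O - 48\right) 2 O = 4 + \left(-48 + O\right) 2 O = 4 + 2 O \left(-48 + O\right)$)
$\left(\left(-107\right) 66 + j\right) + m{\left(100 \right)} = \left(\left(-107\right) 66 + \frac{40748088}{3098003}\right) + \left(4 - 9600 + 2 \cdot 100^{2}\right) = \left(-7062 + \frac{40748088}{3098003}\right) + \left(4 - 9600 + 2 \cdot 10000\right) = - \frac{21837349098}{3098003} + \left(4 - 9600 + 20000\right) = - \frac{21837349098}{3098003} + 10404 = \frac{10394274114}{3098003}$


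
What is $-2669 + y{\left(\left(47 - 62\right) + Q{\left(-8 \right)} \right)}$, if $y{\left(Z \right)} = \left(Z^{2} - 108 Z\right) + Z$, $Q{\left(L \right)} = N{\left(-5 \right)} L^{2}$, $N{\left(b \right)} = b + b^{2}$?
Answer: $1462201$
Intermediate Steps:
$Q{\left(L \right)} = 20 L^{2}$ ($Q{\left(L \right)} = - 5 \left(1 - 5\right) L^{2} = \left(-5\right) \left(-4\right) L^{2} = 20 L^{2}$)
$y{\left(Z \right)} = Z^{2} - 107 Z$
$-2669 + y{\left(\left(47 - 62\right) + Q{\left(-8 \right)} \right)} = -2669 + \left(\left(47 - 62\right) + 20 \left(-8\right)^{2}\right) \left(-107 + \left(\left(47 - 62\right) + 20 \left(-8\right)^{2}\right)\right) = -2669 + \left(-15 + 20 \cdot 64\right) \left(-107 + \left(-15 + 20 \cdot 64\right)\right) = -2669 + \left(-15 + 1280\right) \left(-107 + \left(-15 + 1280\right)\right) = -2669 + 1265 \left(-107 + 1265\right) = -2669 + 1265 \cdot 1158 = -2669 + 1464870 = 1462201$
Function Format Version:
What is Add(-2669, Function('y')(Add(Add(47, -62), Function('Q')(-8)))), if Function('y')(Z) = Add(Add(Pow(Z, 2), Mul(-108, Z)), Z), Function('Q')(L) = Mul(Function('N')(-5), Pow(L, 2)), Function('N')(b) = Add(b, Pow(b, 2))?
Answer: 1462201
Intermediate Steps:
Function('Q')(L) = Mul(20, Pow(L, 2)) (Function('Q')(L) = Mul(Mul(-5, Add(1, -5)), Pow(L, 2)) = Mul(Mul(-5, -4), Pow(L, 2)) = Mul(20, Pow(L, 2)))
Function('y')(Z) = Add(Pow(Z, 2), Mul(-107, Z))
Add(-2669, Function('y')(Add(Add(47, -62), Function('Q')(-8)))) = Add(-2669, Mul(Add(Add(47, -62), Mul(20, Pow(-8, 2))), Add(-107, Add(Add(47, -62), Mul(20, Pow(-8, 2)))))) = Add(-2669, Mul(Add(-15, Mul(20, 64)), Add(-107, Add(-15, Mul(20, 64))))) = Add(-2669, Mul(Add(-15, 1280), Add(-107, Add(-15, 1280)))) = Add(-2669, Mul(1265, Add(-107, 1265))) = Add(-2669, Mul(1265, 1158)) = Add(-2669, 1464870) = 1462201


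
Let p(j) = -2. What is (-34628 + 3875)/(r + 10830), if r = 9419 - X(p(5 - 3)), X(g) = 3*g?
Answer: -30753/20255 ≈ -1.5183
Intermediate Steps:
r = 9425 (r = 9419 - 3*(-2) = 9419 - 1*(-6) = 9419 + 6 = 9425)
(-34628 + 3875)/(r + 10830) = (-34628 + 3875)/(9425 + 10830) = -30753/20255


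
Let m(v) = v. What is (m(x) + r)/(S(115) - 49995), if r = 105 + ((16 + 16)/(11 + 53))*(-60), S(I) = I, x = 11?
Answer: -1/580 ≈ -0.0017241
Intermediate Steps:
r = 75 (r = 105 + (32/64)*(-60) = 105 + (32*(1/64))*(-60) = 105 + (1/2)*(-60) = 105 - 30 = 75)
(m(x) + r)/(S(115) - 49995) = (11 + 75)/(115 - 49995) = 86/(-49880) = 86*(-1/49880) = -1/580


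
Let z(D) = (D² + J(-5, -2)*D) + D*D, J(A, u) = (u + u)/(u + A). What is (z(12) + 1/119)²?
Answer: 1231237921/14161 ≈ 86946.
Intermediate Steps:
J(A, u) = 2*u/(A + u) (J(A, u) = (2*u)/(A + u) = 2*u/(A + u))
z(D) = 2*D² + 4*D/7 (z(D) = (D² + (2*(-2)/(-5 - 2))*D) + D*D = (D² + (2*(-2)/(-7))*D) + D² = (D² + (2*(-2)*(-⅐))*D) + D² = (D² + 4*D/7) + D² = 2*D² + 4*D/7)
(z(12) + 1/119)² = ((2/7)*12*(2 + 7*12) + 1/119)² = ((2/7)*12*(2 + 84) + 1/119)² = ((2/7)*12*86 + 1/119)² = (2064/7 + 1/119)² = (35089/119)² = 1231237921/14161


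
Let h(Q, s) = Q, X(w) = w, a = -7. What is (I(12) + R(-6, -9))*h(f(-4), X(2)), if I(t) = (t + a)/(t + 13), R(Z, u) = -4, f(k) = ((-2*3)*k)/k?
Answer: 114/5 ≈ 22.800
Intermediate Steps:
f(k) = -6 (f(k) = (-6*k)/k = -6)
I(t) = (-7 + t)/(13 + t) (I(t) = (t - 7)/(t + 13) = (-7 + t)/(13 + t))
(I(12) + R(-6, -9))*h(f(-4), X(2)) = ((-7 + 12)/(13 + 12) - 4)*(-6) = (5/25 - 4)*(-6) = ((1/25)*5 - 4)*(-6) = (⅕ - 4)*(-6) = -19/5*(-6) = 114/5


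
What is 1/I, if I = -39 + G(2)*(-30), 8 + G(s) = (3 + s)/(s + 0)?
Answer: 1/126 ≈ 0.0079365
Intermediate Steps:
G(s) = -8 + (3 + s)/s (G(s) = -8 + (3 + s)/(s + 0) = -8 + (3 + s)/s)
I = 126 (I = -39 + (-7 + 3/2)*(-30) = -39 - 11/2*(-30) = -39 + 165 = 126)
1/I = 1/126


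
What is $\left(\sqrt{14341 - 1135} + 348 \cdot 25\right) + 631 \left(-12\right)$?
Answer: $1128 + \sqrt{13206} \approx 1242.9$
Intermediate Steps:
$\left(\sqrt{14341 - 1135} + 348 \cdot 25\right) + 631 \left(-12\right) = \left(\sqrt{13206} + 8700\right) - 7572 = \left(8700 + \sqrt{13206}\right) - 7572 = 1128 + \sqrt{13206}$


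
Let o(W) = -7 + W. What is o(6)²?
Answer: 1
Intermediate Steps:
o(6)² = (-7 + 6)² = (-1)² = 1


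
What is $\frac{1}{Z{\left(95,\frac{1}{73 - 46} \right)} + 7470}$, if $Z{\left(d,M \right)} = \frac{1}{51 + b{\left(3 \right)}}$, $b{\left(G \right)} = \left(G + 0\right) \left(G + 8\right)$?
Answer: $\frac{84}{627481} \approx 0.00013387$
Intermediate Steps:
$b{\left(G \right)} = G \left(8 + G\right)$
$Z{\left(d,M \right)} = \frac{1}{84}$ ($Z{\left(d,M \right)} = \frac{1}{51 + 3 \left(8 + 3\right)} = \frac{1}{51 + 3 \cdot 11} = \frac{1}{51 + 33} = \frac{1}{84}$)
$\frac{1}{Z{\left(95,\frac{1}{73 - 46} \right)} + 7470} = \frac{1}{\frac{1}{84} + 7470} = \frac{1}{\frac{627481}{84}} = \frac{84}{627481}$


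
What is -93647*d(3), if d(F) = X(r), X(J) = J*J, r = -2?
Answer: -374588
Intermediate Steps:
X(J) = J**2
d(F) = 4 (d(F) = (-2)**2 = 4)
-93647*d(3) = -93647*4 = -374588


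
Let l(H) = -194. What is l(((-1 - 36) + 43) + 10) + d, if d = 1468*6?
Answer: 8614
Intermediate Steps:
d = 8808
l(((-1 - 36) + 43) + 10) + d = -194 + 8808 = 8614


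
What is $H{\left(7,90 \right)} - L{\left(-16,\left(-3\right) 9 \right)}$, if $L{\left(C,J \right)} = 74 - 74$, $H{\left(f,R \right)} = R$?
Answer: $90$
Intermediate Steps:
$L{\left(C,J \right)} = 0$
$H{\left(7,90 \right)} - L{\left(-16,\left(-3\right) 9 \right)} = 90 - 0 = 90 + 0 = 90$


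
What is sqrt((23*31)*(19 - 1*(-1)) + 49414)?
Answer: sqrt(63674) ≈ 252.34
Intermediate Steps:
sqrt((23*31)*(19 - 1*(-1)) + 49414) = sqrt(713*(19 + 1) + 49414) = sqrt(713*20 + 49414) = sqrt(14260 + 49414) = sqrt(63674)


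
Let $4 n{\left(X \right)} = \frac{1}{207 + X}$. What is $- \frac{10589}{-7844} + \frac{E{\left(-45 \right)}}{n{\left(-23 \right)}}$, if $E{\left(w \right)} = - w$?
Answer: $\frac{259803869}{7844} \approx 33121.0$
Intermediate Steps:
$n{\left(X \right)} = \frac{1}{4 \left(207 + X\right)}$
$- \frac{10589}{-7844} + \frac{E{\left(-45 \right)}}{n{\left(-23 \right)}} = - \frac{10589}{-7844} + \frac{\left(-1\right) \left(-45\right)}{\frac{1}{4} \frac{1}{207 - 23}} = \left(-10589\right) \left(- \frac{1}{7844}\right) + \frac{45}{\frac{1}{4} \cdot \frac{1}{184}} = \frac{10589}{7844} + \frac{45}{\frac{1}{4} \cdot \frac{1}{184}} = \frac{10589}{7844} + 45 \frac{1}{\frac{1}{736}} = \frac{10589}{7844} + 45 \cdot 736 = \frac{10589}{7844} + 33120 = \frac{259803869}{7844}$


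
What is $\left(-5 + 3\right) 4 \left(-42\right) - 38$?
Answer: $298$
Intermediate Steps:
$\left(-5 + 3\right) 4 \left(-42\right) - 38 = \left(-2\right) 4 \left(-42\right) - 38 = \left(-8\right) \left(-42\right) - 38 = 336 - 38 = 298$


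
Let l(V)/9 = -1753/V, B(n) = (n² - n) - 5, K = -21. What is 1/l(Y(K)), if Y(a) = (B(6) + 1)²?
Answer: -676/15777 ≈ -0.042847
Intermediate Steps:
B(n) = -5 + n² - n
Y(a) = 676 (Y(a) = ((-5 + 6² - 1*6) + 1)² = ((-5 + 36 - 6) + 1)² = (25 + 1)² = 26² = 676)
l(V) = -15777/V (l(V) = 9*(-1753/V) = -15777/V)
1/l(Y(K)) = 1/(-15777/676) = -676/15777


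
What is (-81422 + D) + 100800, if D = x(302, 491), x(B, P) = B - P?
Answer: 19189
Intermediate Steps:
D = -189 (D = 302 - 1*491 = 302 - 491 = -189)
(-81422 + D) + 100800 = (-81422 - 189) + 100800 = -81611 + 100800 = 19189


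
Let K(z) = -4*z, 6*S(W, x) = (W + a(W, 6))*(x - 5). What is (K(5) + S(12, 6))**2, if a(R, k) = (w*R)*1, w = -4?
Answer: 676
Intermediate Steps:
a(R, k) = -4*R (a(R, k) = -4*R*1 = -4*R)
S(W, x) = -W*(-5 + x)/2 (S(W, x) = ((W - 4*W)*(x - 5))/6 = ((-3*W)*(-5 + x))/6 = (-3*W*(-5 + x))/6 = -W*(-5 + x)/2)
(K(5) + S(12, 6))**2 = (-4*5 + (1/2)*12*(5 - 1*6))**2 = (-20 + (1/2)*12*(5 - 6))**2 = (-20 + (1/2)*12*(-1))**2 = (-20 - 6)**2 = (-26)**2 = 676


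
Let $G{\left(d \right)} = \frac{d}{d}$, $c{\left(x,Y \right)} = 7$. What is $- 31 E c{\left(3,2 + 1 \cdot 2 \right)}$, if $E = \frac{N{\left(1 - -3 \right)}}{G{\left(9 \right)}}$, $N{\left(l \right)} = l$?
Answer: $-868$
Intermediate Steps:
$G{\left(d \right)} = 1$
$E = 4$ ($E = \frac{1 - -3}{1} = \left(1 + 3\right) 1 = 4 \cdot 1 = 4$)
$- 31 E c{\left(3,2 + 1 \cdot 2 \right)} = \left(-31\right) 4 \cdot 7 = \left(-124\right) 7 = -868$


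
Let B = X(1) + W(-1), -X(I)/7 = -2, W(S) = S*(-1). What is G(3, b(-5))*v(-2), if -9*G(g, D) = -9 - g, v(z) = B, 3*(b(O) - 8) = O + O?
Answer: 20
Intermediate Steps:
W(S) = -S
X(I) = 14 (X(I) = -7*(-2) = 14)
b(O) = 8 + 2*O/3 (b(O) = 8 + (O + O)/3 = 8 + (2*O)/3 = 8 + 2*O/3)
B = 15 (B = 14 - 1*(-1) = 14 + 1 = 15)
v(z) = 15
G(g, D) = 1 + g/9 (G(g, D) = -(-9 - g)/9 = 1 + g/9)
G(3, b(-5))*v(-2) = (1 + (1/9)*3)*15 = (1 + 1/3)*15 = (4/3)*15 = 20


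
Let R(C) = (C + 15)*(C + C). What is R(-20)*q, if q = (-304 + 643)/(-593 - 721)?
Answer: -11300/219 ≈ -51.598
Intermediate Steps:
R(C) = 2*C*(15 + C) (R(C) = (15 + C)*(2*C) = 2*C*(15 + C))
q = -113/438 (q = 339/(-1314) = 339*(-1/1314) = -113/438 ≈ -0.25799)
R(-20)*q = (2*(-20)*(15 - 20))*(-113/438) = (2*(-20)*(-5))*(-113/438) = 200*(-113/438) = -11300/219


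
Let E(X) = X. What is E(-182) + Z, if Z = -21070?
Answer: -21252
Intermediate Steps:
E(-182) + Z = -182 - 21070 = -21252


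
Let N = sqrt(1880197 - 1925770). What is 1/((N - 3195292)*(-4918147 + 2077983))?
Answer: 798823/7249441223225714317 + I*sqrt(45573)/28997764892902857268 ≈ 1.1019e-13 + 7.3619e-18*I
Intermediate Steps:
N = I*sqrt(45573) (N = sqrt(-45573) = I*sqrt(45573) ≈ 213.48*I)
1/((N - 3195292)*(-4918147 + 2077983)) = 1/((I*sqrt(45573) - 3195292)*(-4918147 + 2077983)) = 1/((-3195292 + I*sqrt(45573))*(-2840164)) = 1/(9075153307888 - 2840164*I*sqrt(45573))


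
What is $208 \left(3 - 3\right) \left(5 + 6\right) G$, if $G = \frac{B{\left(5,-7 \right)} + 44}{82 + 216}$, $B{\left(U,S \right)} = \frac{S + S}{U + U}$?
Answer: $0$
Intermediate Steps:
$B{\left(U,S \right)} = \frac{S}{U}$ ($B{\left(U,S \right)} = \frac{2 S}{2 U} = 2 S \frac{1}{2 U} = \frac{S}{U}$)
$G = \frac{213}{1490}$ ($G = \frac{- \frac{7}{5} + 44}{82 + 216} = \frac{\left(-7\right) \frac{1}{5} + 44}{298} = \left(- \frac{7}{5} + 44\right) \frac{1}{298} = \frac{213}{5} \cdot \frac{1}{298} = \frac{213}{1490} \approx 0.14295$)
$208 \left(3 - 3\right) \left(5 + 6\right) G = 208 \left(3 - 3\right) \left(5 + 6\right) \frac{213}{1490} = 208 \cdot 0 \cdot 11 \cdot \frac{213}{1490} = 208 \cdot 0 \cdot \frac{213}{1490} = 0 \cdot \frac{213}{1490} = 0$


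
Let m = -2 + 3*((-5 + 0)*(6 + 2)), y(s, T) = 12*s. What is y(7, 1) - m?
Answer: 206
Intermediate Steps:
m = -122 (m = -2 + 3*(-5*8) = -2 + 3*(-40) = -2 - 120 = -122)
y(7, 1) - m = 12*7 - 1*(-122) = 84 + 122 = 206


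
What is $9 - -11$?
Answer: $20$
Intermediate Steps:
$9 - -11 = 9 + 11 = 20$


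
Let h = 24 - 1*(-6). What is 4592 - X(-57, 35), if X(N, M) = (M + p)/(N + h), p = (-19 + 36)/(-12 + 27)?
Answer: 1860302/405 ≈ 4593.3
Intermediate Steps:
p = 17/15 ≈ 1.1333
h = 30 (h = 24 + 6 = 30)
X(N, M) = (17/15 + M)/(30 + N) (X(N, M) = (M + 17/15)/(N + 30) = (17/15 + M)/(30 + N))
4592 - X(-57, 35) = 4592 - (17/15 + 35)/(30 - 57) = 4592 - 542/((-27)*15) = 4592 - (-1)*542/(27*15) = 4592 - 1*(-542/405) = 4592 + 542/405 = 1860302/405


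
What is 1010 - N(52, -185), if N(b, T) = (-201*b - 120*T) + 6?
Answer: -10744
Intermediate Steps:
N(b, T) = 6 - 201*b - 120*T
1010 - N(52, -185) = 1010 - (6 - 201*52 - 120*(-185)) = 1010 - (6 - 10452 + 22200) = 1010 - 1*11754 = 1010 - 11754 = -10744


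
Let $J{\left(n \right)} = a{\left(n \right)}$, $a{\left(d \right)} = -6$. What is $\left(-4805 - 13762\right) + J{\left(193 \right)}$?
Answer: $-18573$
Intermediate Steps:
$J{\left(n \right)} = -6$
$\left(-4805 - 13762\right) + J{\left(193 \right)} = \left(-4805 - 13762\right) - 6 = -18567 - 6 = -18573$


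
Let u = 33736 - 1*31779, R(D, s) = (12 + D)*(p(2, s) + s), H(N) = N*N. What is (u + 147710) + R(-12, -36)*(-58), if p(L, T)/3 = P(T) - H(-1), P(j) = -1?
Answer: 149667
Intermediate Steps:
H(N) = N²
p(L, T) = -6 (p(L, T) = 3*(-1 - 1*(-1)²) = 3*(-1 - 1*1) = 3*(-1 - 1) = 3*(-2) = -6)
R(D, s) = (-6 + s)*(12 + D) (R(D, s) = (12 + D)*(-6 + s) = (-6 + s)*(12 + D))
u = 1957 (u = 33736 - 31779 = 1957)
(u + 147710) + R(-12, -36)*(-58) = (1957 + 147710) + (-72 - 6*(-12) + 12*(-36) - 12*(-36))*(-58) = 149667 + (-72 + 72 - 432 + 432)*(-58) = 149667 + 0*(-58) = 149667 + 0 = 149667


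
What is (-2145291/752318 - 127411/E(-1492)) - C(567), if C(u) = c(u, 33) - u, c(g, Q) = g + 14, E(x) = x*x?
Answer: -14158660441125/837354008176 ≈ -16.909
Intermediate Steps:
E(x) = x²
c(g, Q) = 14 + g
C(u) = 14 (C(u) = (14 + u) - u = 14)
(-2145291/752318 - 127411/E(-1492)) - C(567) = (-2145291/752318 - 127411/((-1492)²)) - 1*14 = (-2145291*1/752318 - 127411/2226064) - 14 = (-2145291/752318 - 127411*1/2226064) - 14 = (-2145291/752318 - 127411/2226064) - 14 = -2435704326661/837354008176 - 14 = -14158660441125/837354008176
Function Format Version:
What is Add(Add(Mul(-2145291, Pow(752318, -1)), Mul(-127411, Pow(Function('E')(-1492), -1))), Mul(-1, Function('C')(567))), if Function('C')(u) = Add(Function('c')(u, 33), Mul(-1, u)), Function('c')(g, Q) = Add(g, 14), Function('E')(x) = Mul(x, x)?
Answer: Rational(-14158660441125, 837354008176) ≈ -16.909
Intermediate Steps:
Function('E')(x) = Pow(x, 2)
Function('c')(g, Q) = Add(14, g)
Function('C')(u) = 14 (Function('C')(u) = Add(Add(14, u), Mul(-1, u)) = 14)
Add(Add(Mul(-2145291, Pow(752318, -1)), Mul(-127411, Pow(Function('E')(-1492), -1))), Mul(-1, Function('C')(567))) = Add(Add(Mul(-2145291, Pow(752318, -1)), Mul(-127411, Pow(Pow(-1492, 2), -1))), Mul(-1, 14)) = Add(Add(Mul(-2145291, Rational(1, 752318)), Mul(-127411, Pow(2226064, -1))), -14) = Add(Add(Rational(-2145291, 752318), Mul(-127411, Rational(1, 2226064))), -14) = Add(Add(Rational(-2145291, 752318), Rational(-127411, 2226064)), -14) = Add(Rational(-2435704326661, 837354008176), -14) = Rational(-14158660441125, 837354008176)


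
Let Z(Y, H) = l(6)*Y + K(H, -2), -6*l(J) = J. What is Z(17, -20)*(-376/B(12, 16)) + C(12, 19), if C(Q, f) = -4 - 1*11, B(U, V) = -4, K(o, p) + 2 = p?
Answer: -1989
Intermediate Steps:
K(o, p) = -2 + p
l(J) = -J/6
C(Q, f) = -15 (C(Q, f) = -4 - 11 = -15)
Z(Y, H) = -4 - Y (Z(Y, H) = (-1/6*6)*Y + (-2 - 2) = -Y - 4 = -4 - Y)
Z(17, -20)*(-376/B(12, 16)) + C(12, 19) = (-4 - 1*17)*(-376/(-4)) - 15 = (-4 - 17)*(-376*(-1/4)) - 15 = -21*94 - 15 = -1974 - 15 = -1989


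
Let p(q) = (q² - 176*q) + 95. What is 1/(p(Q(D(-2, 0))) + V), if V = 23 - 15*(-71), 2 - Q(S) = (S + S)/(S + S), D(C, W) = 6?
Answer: 1/1008 ≈ 0.00099206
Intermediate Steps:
Q(S) = 1 (Q(S) = 2 - (S + S)/(S + S) = 2 - 2*S/(2*S) = 2 - 2*S*1/(2*S) = 2 - 1*1 = 2 - 1 = 1)
V = 1088 (V = 23 + 1065 = 1088)
p(q) = 95 + q² - 176*q
1/(p(Q(D(-2, 0))) + V) = 1/((95 + 1² - 176*1) + 1088) = 1/((95 + 1 - 176) + 1088) = 1/(-80 + 1088) = 1/1008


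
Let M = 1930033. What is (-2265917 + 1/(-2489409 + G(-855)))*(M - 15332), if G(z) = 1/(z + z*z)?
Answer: -7886153071893818163239363/1817691769529 ≈ -4.3386e+12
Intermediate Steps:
G(z) = 1/(z + z**2)
(-2265917 + 1/(-2489409 + G(-855)))*(M - 15332) = (-2265917 + 1/(-2489409 + 1/((-855)*(1 - 855))))*(1930033 - 15332) = (-2265917 + 1/(-2489409 - 1/855/(-854)))*1914701 = (-2265917 + 1/(-2489409 - 1/855*(-1/854)))*1914701 = (-2265917 + 1/(-2489409 + 1/730170))*1914701 = (-2265917 + 1/(-1817691769529/730170))*1914701 = (-2265917 - 730170/1817691769529)*1914701 = -4118738681336573263/1817691769529*1914701 = -7886153071893818163239363/1817691769529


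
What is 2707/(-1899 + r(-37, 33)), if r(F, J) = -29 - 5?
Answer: -2707/1933 ≈ -1.4004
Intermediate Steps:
r(F, J) = -34
2707/(-1899 + r(-37, 33)) = 2707/(-1899 - 34) = 2707/(-1933) = 2707*(-1/1933) = -2707/1933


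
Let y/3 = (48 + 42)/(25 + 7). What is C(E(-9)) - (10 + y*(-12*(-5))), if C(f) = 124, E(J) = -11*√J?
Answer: -1569/4 ≈ -392.25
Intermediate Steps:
y = 135/16 (y = 3*((48 + 42)/(25 + 7)) = 3*(90/32) = 3*(90*(1/32)) = 3*(45/16) = 135/16 ≈ 8.4375)
C(E(-9)) - (10 + y*(-12*(-5))) = 124 - (10 + 135*(-12*(-5))/16) = 124 - (10 + (135/16)*60) = 124 - (10 + 2025/4) = 124 - 1*2065/4 = 124 - 2065/4 = -1569/4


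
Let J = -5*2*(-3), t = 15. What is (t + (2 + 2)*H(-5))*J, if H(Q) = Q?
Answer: -150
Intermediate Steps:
J = 30 (J = -10*(-3) = 30)
(t + (2 + 2)*H(-5))*J = (15 + (2 + 2)*(-5))*30 = (15 + 4*(-5))*30 = (15 - 20)*30 = -5*30 = -150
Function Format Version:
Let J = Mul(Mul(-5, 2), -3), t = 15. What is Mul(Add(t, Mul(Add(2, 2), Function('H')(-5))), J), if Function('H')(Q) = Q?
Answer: -150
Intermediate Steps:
J = 30 (J = Mul(-10, -3) = 30)
Mul(Add(t, Mul(Add(2, 2), Function('H')(-5))), J) = Mul(Add(15, Mul(Add(2, 2), -5)), 30) = Mul(Add(15, Mul(4, -5)), 30) = Mul(Add(15, -20), 30) = Mul(-5, 30) = -150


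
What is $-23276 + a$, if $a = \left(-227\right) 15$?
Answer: $-26681$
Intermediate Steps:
$a = -3405$
$-23276 + a = -23276 - 3405 = -26681$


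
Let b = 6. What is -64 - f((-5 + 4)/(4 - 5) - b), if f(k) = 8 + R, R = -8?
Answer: -64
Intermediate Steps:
f(k) = 0 (f(k) = 8 - 8 = 0)
-64 - f((-5 + 4)/(4 - 5) - b) = -64 - 1*0 = -64 + 0 = -64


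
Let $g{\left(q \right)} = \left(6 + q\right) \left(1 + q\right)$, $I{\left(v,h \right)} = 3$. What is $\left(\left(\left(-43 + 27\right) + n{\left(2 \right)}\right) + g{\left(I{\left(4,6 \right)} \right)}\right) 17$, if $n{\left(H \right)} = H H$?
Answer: $408$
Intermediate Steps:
$n{\left(H \right)} = H^{2}$
$g{\left(q \right)} = \left(1 + q\right) \left(6 + q\right)$
$\left(\left(\left(-43 + 27\right) + n{\left(2 \right)}\right) + g{\left(I{\left(4,6 \right)} \right)}\right) 17 = \left(\left(\left(-43 + 27\right) + 2^{2}\right) + \left(6 + 3^{2} + 7 \cdot 3\right)\right) 17 = \left(\left(-16 + 4\right) + \left(6 + 9 + 21\right)\right) 17 = \left(-12 + 36\right) 17 = 24 \cdot 17 = 408$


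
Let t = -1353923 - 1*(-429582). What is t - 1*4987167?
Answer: -5911508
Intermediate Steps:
t = -924341 (t = -1353923 + 429582 = -924341)
t - 1*4987167 = -924341 - 1*4987167 = -924341 - 4987167 = -5911508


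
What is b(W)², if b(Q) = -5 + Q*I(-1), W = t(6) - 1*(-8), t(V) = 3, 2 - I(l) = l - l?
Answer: 289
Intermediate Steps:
I(l) = 2 (I(l) = 2 - (l - l) = 2 - 1*0 = 2 + 0 = 2)
W = 11 (W = 3 - 1*(-8) = 3 + 8 = 11)
b(Q) = -5 + 2*Q (b(Q) = -5 + Q*2 = -5 + 2*Q)
b(W)² = (-5 + 2*11)² = (-5 + 22)² = 17² = 289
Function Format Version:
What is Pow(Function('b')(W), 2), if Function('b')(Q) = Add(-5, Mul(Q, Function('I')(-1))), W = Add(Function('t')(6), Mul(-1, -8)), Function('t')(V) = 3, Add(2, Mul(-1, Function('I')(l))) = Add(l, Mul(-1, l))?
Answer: 289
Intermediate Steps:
Function('I')(l) = 2 (Function('I')(l) = Add(2, Mul(-1, Add(l, Mul(-1, l)))) = Add(2, Mul(-1, 0)) = Add(2, 0) = 2)
W = 11 (W = Add(3, Mul(-1, -8)) = Add(3, 8) = 11)
Function('b')(Q) = Add(-5, Mul(2, Q)) (Function('b')(Q) = Add(-5, Mul(Q, 2)) = Add(-5, Mul(2, Q)))
Pow(Function('b')(W), 2) = Pow(Add(-5, Mul(2, 11)), 2) = Pow(Add(-5, 22), 2) = Pow(17, 2) = 289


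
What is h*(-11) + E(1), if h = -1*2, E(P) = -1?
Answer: 21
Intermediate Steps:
h = -2
h*(-11) + E(1) = -2*(-11) - 1 = 22 - 1 = 21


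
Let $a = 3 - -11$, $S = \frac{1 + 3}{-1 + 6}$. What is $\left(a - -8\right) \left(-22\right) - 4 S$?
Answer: $- \frac{2436}{5} \approx -487.2$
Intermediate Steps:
$S = \frac{4}{5} \approx 0.8$
$a = 14$ ($a = 3 + 11 = 14$)
$\left(a - -8\right) \left(-22\right) - 4 S = \left(14 - -8\right) \left(-22\right) - \frac{16}{5} = \left(14 + 8\right) \left(-22\right) - \frac{16}{5} = 22 \left(-22\right) - \frac{16}{5} = -484 - \frac{16}{5} = - \frac{2436}{5}$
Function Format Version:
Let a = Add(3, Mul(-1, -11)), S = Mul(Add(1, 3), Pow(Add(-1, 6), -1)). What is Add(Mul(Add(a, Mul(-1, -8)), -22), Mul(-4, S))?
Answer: Rational(-2436, 5) ≈ -487.20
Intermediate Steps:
S = Rational(4, 5) (S = Mul(4, Pow(5, -1)) = Mul(4, Rational(1, 5)) = Rational(4, 5) ≈ 0.80000)
a = 14 (a = Add(3, 11) = 14)
Add(Mul(Add(a, Mul(-1, -8)), -22), Mul(-4, S)) = Add(Mul(Add(14, Mul(-1, -8)), -22), Mul(-4, Rational(4, 5))) = Add(Mul(Add(14, 8), -22), Rational(-16, 5)) = Add(Mul(22, -22), Rational(-16, 5)) = Add(-484, Rational(-16, 5)) = Rational(-2436, 5)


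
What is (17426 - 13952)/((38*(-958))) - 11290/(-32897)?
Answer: 148358491/598791194 ≈ 0.24776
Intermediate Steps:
(17426 - 13952)/((38*(-958))) - 11290/(-32897) = 3474/(-36404) - 11290*(-1/32897) = 3474*(-1/36404) + 11290/32897 = -1737/18202 + 11290/32897 = 148358491/598791194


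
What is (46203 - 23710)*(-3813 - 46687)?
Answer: -1135896500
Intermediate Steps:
(46203 - 23710)*(-3813 - 46687) = 22493*(-50500) = -1135896500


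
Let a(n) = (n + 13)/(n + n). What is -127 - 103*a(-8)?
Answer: -1517/16 ≈ -94.813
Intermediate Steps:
a(n) = (13 + n)/(2*n) (a(n) = (13 + n)/((2*n)) = (13 + n)*(1/(2*n)) = (13 + n)/(2*n))
-127 - 103*a(-8) = -127 - 103*(13 - 8)/(2*(-8)) = -127 - 103*(-1)*5/(2*8) = -127 - 103*(-5/16) = -127 + 515/16 = -1517/16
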